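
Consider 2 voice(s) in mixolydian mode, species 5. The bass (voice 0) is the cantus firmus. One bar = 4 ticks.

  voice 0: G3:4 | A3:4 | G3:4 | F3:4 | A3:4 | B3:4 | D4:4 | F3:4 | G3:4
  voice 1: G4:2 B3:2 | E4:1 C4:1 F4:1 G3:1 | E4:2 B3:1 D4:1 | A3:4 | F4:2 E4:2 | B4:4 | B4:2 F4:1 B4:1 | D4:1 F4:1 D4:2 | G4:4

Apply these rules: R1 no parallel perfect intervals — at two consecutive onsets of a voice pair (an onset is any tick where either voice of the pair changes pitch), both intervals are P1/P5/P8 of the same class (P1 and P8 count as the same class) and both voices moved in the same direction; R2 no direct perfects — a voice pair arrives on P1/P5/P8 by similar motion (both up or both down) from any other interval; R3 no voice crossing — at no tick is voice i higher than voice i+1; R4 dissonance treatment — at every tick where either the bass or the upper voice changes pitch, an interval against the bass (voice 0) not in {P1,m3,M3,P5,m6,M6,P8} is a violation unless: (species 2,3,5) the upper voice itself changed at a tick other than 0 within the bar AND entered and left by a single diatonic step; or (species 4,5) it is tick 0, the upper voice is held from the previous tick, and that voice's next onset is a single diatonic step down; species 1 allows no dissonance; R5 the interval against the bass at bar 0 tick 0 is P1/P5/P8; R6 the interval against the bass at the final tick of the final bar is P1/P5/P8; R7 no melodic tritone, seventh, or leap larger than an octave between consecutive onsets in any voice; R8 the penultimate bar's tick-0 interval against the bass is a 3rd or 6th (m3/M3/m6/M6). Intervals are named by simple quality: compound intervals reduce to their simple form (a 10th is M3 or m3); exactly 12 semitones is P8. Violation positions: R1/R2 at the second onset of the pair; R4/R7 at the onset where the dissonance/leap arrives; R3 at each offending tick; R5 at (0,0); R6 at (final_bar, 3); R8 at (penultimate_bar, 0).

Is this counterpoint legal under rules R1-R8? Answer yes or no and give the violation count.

No (8 violations)

bar 0: v0=G3 v1=G4 (P8)
bar 1: v0=A3 v1=E4 (P5)
bar 2: v0=G3 v1=E4 (M6)
bar 3: v0=F3 v1=A3 (M3)
bar 4: v0=A3 v1=F4 (m6)
bar 5: v0=B3 v1=B4 (P8)
bar 6: v0=D4 v1=B4 (M6)
bar 7: v0=F3 v1=D4 (M6)
bar 8: v0=G3 v1=G4 (P8)
  R2 @ bar1.0: G3/B3 M3 -> A3/E4 P5 similar
  R3 @ bar1.3: A3 above G3
  R4 @ bar1.3: A3/G3 M2 untreated
  R7 @ bar1.3: F4->G3 leap 10st
  R2 @ bar5.0: A3/E4 P5 -> B3/B4 P8 similar
  R7 @ bar6.2: B4->F4 leap 6st
  R7 @ bar6.3: F4->B4 leap 6st
  R2 @ bar8.0: F3/D4 M6 -> G3/G4 P8 similar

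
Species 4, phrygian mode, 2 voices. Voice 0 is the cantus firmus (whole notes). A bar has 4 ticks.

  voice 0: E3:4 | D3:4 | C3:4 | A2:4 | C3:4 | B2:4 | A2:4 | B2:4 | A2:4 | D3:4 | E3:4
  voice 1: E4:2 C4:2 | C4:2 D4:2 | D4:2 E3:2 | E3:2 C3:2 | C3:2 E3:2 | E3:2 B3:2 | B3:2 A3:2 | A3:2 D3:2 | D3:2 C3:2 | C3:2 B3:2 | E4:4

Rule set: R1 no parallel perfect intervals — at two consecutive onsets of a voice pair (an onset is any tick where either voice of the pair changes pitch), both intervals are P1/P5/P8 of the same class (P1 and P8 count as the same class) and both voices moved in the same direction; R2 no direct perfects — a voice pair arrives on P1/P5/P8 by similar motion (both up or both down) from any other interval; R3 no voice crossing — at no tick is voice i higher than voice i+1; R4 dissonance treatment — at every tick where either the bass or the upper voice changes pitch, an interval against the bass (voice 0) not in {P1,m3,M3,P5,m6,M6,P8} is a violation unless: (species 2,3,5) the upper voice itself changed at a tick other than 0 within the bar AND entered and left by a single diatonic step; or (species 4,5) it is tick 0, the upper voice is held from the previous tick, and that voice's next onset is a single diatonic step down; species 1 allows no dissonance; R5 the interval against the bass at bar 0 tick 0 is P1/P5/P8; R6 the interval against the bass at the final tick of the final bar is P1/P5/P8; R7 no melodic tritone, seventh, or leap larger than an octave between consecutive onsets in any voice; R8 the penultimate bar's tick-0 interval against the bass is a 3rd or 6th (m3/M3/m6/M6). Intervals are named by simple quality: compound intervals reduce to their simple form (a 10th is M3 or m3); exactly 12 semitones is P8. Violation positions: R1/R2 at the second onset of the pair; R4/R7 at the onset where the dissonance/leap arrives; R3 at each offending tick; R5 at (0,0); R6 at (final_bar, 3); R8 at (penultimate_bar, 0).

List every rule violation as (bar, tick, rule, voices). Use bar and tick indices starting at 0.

bar 0: v0=E3 v1=E4 downbeat P8
bar 1: v0=D3 v1=C4 downbeat m7
bar 2: v0=C3 v1=D4 downbeat M2
bar 3: v0=A2 v1=E3 downbeat P5
bar 4: v0=C3 v1=C3 downbeat P1
bar 5: v0=B2 v1=E3 downbeat P4
bar 6: v0=A2 v1=B3 downbeat M2
bar 7: v0=B2 v1=A3 downbeat m7
bar 8: v0=A2 v1=D3 downbeat P4
bar 9: v0=D3 v1=C3 downbeat M2
bar 10: v0=E3 v1=E4 downbeat P8
  -> R4 @ bar 1 tick 0 v(0, 1): D3/C4 m7 untreated
  -> R4 @ bar 2 tick 0 v(0, 1): C3/D4 M2 untreated
  -> R7 @ bar 2 tick 2 v(1,): D4->E3 leap 10st
  -> R4 @ bar 5 tick 0 v(0, 1): B2/E3 P4 untreated
  -> R4 @ bar 7 tick 0 v(0, 1): B2/A3 m7 untreated
  -> R3 @ bar 9 tick 0 v(0, 1): D3 above C3
  -> R4 @ bar 9 tick 0 v(0, 1): D3/C3 M2 untreated
  -> R8 @ bar 9 tick 0 v(0, 1): penult M2 not 3rd/6th
  -> R3 @ bar 9 tick 1 v(0, 1): D3 above C3
  -> R7 @ bar 9 tick 2 v(1,): C3->B3 leap 11st
  -> R2 @ bar 10 tick 0 v(0, 1): D3/B3 M6 -> E3/E4 P8 similar

(1, 0, R4, (0, 1))
(2, 0, R4, (0, 1))
(2, 2, R7, (1,))
(5, 0, R4, (0, 1))
(7, 0, R4, (0, 1))
(9, 0, R3, (0, 1))
(9, 0, R4, (0, 1))
(9, 0, R8, (0, 1))
(9, 1, R3, (0, 1))
(9, 2, R7, (1,))
(10, 0, R2, (0, 1))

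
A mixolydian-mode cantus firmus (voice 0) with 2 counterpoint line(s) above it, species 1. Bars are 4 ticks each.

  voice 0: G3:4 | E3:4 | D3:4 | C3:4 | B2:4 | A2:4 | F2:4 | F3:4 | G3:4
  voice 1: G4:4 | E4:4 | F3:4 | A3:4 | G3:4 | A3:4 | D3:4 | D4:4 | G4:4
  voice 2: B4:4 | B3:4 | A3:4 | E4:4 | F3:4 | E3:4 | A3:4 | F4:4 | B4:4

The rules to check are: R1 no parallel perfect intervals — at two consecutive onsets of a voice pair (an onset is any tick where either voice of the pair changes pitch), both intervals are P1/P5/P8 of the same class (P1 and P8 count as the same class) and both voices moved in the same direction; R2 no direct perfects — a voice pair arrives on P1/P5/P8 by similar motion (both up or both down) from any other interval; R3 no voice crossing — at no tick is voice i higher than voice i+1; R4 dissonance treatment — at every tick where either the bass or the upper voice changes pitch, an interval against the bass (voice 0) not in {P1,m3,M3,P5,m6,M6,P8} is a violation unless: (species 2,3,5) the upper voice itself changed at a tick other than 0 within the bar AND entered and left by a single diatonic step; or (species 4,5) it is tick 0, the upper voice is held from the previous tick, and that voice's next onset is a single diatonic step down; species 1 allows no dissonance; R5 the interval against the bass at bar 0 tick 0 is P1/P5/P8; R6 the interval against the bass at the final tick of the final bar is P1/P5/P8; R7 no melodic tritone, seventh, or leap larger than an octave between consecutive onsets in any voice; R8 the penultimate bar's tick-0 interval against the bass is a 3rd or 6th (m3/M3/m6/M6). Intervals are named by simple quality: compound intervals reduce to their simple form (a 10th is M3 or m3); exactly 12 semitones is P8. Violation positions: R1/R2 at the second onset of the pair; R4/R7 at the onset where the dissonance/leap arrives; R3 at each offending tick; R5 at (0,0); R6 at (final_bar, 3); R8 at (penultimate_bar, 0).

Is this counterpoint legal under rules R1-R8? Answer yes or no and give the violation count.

bar 0: v0=G3 v1=G4 v2=B4 (M3)
bar 1: v0=E3 v1=E4 v2=B3 (P5)
bar 2: v0=D3 v1=F3 v2=A3 (P5)
bar 3: v0=C3 v1=A3 v2=E4 (M3)
bar 4: v0=B2 v1=G3 v2=F3 (TT)
bar 5: v0=A2 v1=A3 v2=E3 (P5)
bar 6: v0=F2 v1=D3 v2=A3 (M3)
bar 7: v0=F3 v1=D4 v2=F4 (P8)
bar 8: v0=G3 v1=G4 v2=B4 (M3)
  R5 @ bar0.0: opens on M3
  R1 @ bar1.0: G3/G4 P8 -> E3/E4 P8 similar
  R2 @ bar1.0: G3/B4 M3 -> E3/B3 P5 similar
  R3 @ bar1.0: E4 above B3
  R3 @ bar1.1: E4 above B3
  R3 @ bar1.2: E4 above B3
  R3 @ bar1.3: E4 above B3
  R1 @ bar2.0: E3/B3 P5 -> D3/A3 P5 similar
  R7 @ bar2.0: E4->F3 leap 11st
  R2 @ bar3.0: F3/A3 M3 -> A3/E4 P5 similar
  R3 @ bar4.0: G3 above F3
  R4 @ bar4.0: B2/F3 TT untreated
  R7 @ bar4.0: E4->F3 leap 11st
  R3 @ bar4.1: G3 above F3
  R3 @ bar4.2: G3 above F3
  R3 @ bar4.3: G3 above F3
  R2 @ bar5.0: B2/F3 TT -> A2/E3 P5 similar
  R3 @ bar5.0: A3 above E3
  R3 @ bar5.1: A3 above E3
  R3 @ bar5.2: A3 above E3
  R3 @ bar5.3: A3 above E3
  R2 @ bar7.0: F2/A3 M3 -> F3/F4 P8 similar
  R8 @ bar7.0: penult P8 not 3rd/6th
  R2 @ bar8.0: F3/D4 M6 -> G3/G4 P8 similar
  R7 @ bar8.0: F4->B4 leap 6st
  R6 @ bar8.3: closes on M3

No (26 violations)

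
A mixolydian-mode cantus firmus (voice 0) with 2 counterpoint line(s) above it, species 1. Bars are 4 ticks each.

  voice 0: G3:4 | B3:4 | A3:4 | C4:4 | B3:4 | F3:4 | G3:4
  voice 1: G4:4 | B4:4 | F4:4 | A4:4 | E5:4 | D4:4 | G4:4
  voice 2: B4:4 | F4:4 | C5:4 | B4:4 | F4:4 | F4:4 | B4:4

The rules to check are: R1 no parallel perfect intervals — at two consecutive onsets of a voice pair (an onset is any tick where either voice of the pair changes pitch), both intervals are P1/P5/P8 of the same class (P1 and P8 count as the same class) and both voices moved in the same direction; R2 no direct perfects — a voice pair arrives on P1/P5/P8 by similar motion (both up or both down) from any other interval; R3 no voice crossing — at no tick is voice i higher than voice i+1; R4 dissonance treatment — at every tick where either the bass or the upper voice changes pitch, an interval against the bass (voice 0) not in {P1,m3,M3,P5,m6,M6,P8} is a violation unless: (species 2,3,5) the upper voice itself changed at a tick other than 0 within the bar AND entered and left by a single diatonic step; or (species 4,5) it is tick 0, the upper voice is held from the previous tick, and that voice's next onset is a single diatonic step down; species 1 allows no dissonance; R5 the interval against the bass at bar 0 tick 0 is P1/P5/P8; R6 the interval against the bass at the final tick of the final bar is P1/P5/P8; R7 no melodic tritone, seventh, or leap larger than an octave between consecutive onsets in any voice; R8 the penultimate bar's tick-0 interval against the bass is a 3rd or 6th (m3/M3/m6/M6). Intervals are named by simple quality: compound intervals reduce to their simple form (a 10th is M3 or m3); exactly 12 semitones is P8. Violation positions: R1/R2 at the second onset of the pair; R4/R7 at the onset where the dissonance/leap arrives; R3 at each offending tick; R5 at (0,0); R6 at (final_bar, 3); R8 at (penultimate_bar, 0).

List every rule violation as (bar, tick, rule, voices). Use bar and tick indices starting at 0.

(0, 0, R5, (0, 2))
(1, 0, R1, (0, 1))
(1, 0, R3, (1, 2))
(1, 0, R4, (0, 2))
(1, 0, R7, (2,))
(1, 1, R3, (1, 2))
(1, 2, R3, (1, 2))
(1, 3, R3, (1, 2))
(2, 0, R7, (1,))
(3, 0, R4, (0, 2))
(4, 0, R3, (1, 2))
(4, 0, R4, (0, 1))
(4, 0, R4, (0, 2))
(4, 0, R7, (2,))
(4, 1, R3, (1, 2))
(4, 2, R3, (1, 2))
(4, 3, R3, (1, 2))
(5, 0, R7, (0,))
(5, 0, R7, (1,))
(5, 0, R8, (0, 2))
(6, 0, R2, (0, 1))
(6, 0, R7, (2,))
(6, 3, R6, (0, 2))

bar 0: v0=G3 v1=G4 v2=B4 downbeat M3
bar 1: v0=B3 v1=B4 v2=F4 downbeat TT
bar 2: v0=A3 v1=F4 v2=C5 downbeat m3
bar 3: v0=C4 v1=A4 v2=B4 downbeat M7
bar 4: v0=B3 v1=E5 v2=F4 downbeat TT
bar 5: v0=F3 v1=D4 v2=F4 downbeat P8
bar 6: v0=G3 v1=G4 v2=B4 downbeat M3
  -> R5 @ bar 0 tick 0 v(0, 2): opens on M3
  -> R1 @ bar 1 tick 0 v(0, 1): G3/G4 P8 -> B3/B4 P8 similar
  -> R3 @ bar 1 tick 0 v(1, 2): B4 above F4
  -> R4 @ bar 1 tick 0 v(0, 2): B3/F4 TT untreated
  -> R7 @ bar 1 tick 0 v(2,): B4->F4 leap 6st
  -> R3 @ bar 1 tick 1 v(1, 2): B4 above F4
  -> R3 @ bar 1 tick 2 v(1, 2): B4 above F4
  -> R3 @ bar 1 tick 3 v(1, 2): B4 above F4
  -> R7 @ bar 2 tick 0 v(1,): B4->F4 leap 6st
  -> R4 @ bar 3 tick 0 v(0, 2): C4/B4 M7 untreated
  -> R3 @ bar 4 tick 0 v(1, 2): E5 above F4
  -> R4 @ bar 4 tick 0 v(0, 1): B3/E5 P4 untreated
  -> R4 @ bar 4 tick 0 v(0, 2): B3/F4 TT untreated
  -> R7 @ bar 4 tick 0 v(2,): B4->F4 leap 6st
  -> R3 @ bar 4 tick 1 v(1, 2): E5 above F4
  -> R3 @ bar 4 tick 2 v(1, 2): E5 above F4
  -> R3 @ bar 4 tick 3 v(1, 2): E5 above F4
  -> R7 @ bar 5 tick 0 v(0,): B3->F3 leap 6st
  -> R7 @ bar 5 tick 0 v(1,): E5->D4 leap 14st
  -> R8 @ bar 5 tick 0 v(0, 2): penult P8 not 3rd/6th
  -> R2 @ bar 6 tick 0 v(0, 1): F3/D4 M6 -> G3/G4 P8 similar
  -> R7 @ bar 6 tick 0 v(2,): F4->B4 leap 6st
  -> R6 @ bar 6 tick 3 v(0, 2): closes on M3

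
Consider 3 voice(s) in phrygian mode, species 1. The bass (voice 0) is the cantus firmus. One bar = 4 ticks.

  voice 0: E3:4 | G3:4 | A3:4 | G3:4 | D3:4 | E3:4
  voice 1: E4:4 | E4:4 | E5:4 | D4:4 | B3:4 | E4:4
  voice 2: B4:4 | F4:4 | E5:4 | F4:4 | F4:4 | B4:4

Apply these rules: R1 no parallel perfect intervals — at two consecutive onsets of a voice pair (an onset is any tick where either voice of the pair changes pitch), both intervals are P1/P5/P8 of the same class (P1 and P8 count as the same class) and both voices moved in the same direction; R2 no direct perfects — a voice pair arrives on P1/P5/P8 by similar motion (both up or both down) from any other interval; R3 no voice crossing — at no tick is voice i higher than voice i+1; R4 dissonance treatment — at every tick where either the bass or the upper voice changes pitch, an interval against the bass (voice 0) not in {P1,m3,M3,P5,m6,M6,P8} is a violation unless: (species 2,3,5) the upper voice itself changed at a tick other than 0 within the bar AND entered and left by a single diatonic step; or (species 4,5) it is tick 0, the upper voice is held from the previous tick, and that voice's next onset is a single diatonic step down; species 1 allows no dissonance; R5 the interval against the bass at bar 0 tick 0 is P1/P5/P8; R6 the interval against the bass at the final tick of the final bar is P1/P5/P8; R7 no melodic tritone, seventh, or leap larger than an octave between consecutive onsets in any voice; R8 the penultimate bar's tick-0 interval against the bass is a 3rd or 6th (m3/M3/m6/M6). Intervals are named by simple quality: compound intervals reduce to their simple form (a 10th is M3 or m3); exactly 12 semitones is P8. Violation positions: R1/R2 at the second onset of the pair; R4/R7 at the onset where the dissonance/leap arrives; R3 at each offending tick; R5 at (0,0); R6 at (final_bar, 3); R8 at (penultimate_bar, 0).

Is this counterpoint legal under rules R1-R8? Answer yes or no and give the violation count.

No (14 violations)

bar 0: v0=E3 v1=E4 v2=B4 (P5)
bar 1: v0=G3 v1=E4 v2=F4 (m7)
bar 2: v0=A3 v1=E5 v2=E5 (P5)
bar 3: v0=G3 v1=D4 v2=F4 (m7)
bar 4: v0=D3 v1=B3 v2=F4 (m3)
bar 5: v0=E3 v1=E4 v2=B4 (P5)
  R4 @ bar1.0: G3/F4 m7 untreated
  R7 @ bar1.0: B4->F4 leap 6st
  R2 @ bar2.0: G3/E4 M6 -> A3/E5 P5 similar
  R2 @ bar2.0: G3/F4 m7 -> A3/E5 P5 similar
  R2 @ bar2.0: E4/F4 m2 -> E5/E5 P1 similar
  R7 @ bar2.0: F4->E5 leap 11st
  R1 @ bar3.0: A3/E5 P5 -> G3/D4 P5 similar
  R4 @ bar3.0: G3/F4 m7 untreated
  R7 @ bar3.0: E5->D4 leap 14st
  R7 @ bar3.0: E5->F4 leap 11st
  R2 @ bar5.0: D3/B3 M6 -> E3/E4 P8 similar
  R2 @ bar5.0: D3/F4 m3 -> E3/B4 P5 similar
  R2 @ bar5.0: B3/F4 TT -> E4/B4 P5 similar
  R7 @ bar5.0: F4->B4 leap 6st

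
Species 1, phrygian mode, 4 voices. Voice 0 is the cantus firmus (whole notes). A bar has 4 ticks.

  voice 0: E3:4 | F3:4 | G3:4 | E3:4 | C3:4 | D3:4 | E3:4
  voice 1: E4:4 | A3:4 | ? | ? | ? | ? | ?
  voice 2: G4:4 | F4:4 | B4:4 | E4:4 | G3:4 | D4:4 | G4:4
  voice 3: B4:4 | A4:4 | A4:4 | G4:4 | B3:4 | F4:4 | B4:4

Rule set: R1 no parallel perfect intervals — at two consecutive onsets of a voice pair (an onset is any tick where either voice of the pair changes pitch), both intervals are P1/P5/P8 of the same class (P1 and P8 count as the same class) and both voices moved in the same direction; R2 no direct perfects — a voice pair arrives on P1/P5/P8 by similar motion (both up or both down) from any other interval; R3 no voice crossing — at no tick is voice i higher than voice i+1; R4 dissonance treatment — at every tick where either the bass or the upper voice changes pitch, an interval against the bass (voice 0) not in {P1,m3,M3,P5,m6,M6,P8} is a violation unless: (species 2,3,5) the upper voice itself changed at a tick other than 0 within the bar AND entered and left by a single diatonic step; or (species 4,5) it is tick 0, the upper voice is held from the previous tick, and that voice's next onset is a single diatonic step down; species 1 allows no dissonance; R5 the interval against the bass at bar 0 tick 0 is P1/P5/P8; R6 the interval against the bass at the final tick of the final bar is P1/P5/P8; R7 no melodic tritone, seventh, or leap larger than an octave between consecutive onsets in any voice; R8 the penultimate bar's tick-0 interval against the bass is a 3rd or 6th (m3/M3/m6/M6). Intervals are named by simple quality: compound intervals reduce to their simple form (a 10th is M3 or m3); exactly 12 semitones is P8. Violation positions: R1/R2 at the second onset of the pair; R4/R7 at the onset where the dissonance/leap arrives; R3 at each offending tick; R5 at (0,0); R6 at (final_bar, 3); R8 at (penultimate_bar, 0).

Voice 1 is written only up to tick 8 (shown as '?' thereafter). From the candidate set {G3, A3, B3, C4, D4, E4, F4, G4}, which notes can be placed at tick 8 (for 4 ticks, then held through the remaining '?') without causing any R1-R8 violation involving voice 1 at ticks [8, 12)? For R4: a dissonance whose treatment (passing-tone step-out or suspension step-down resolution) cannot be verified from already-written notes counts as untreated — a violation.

{G3}

G3: legal
A3: violates R4
B3: violates R2
C4: violates R4
D4: violates R2
E4: violates R2
F4: violates R4
G4: violates R2,R7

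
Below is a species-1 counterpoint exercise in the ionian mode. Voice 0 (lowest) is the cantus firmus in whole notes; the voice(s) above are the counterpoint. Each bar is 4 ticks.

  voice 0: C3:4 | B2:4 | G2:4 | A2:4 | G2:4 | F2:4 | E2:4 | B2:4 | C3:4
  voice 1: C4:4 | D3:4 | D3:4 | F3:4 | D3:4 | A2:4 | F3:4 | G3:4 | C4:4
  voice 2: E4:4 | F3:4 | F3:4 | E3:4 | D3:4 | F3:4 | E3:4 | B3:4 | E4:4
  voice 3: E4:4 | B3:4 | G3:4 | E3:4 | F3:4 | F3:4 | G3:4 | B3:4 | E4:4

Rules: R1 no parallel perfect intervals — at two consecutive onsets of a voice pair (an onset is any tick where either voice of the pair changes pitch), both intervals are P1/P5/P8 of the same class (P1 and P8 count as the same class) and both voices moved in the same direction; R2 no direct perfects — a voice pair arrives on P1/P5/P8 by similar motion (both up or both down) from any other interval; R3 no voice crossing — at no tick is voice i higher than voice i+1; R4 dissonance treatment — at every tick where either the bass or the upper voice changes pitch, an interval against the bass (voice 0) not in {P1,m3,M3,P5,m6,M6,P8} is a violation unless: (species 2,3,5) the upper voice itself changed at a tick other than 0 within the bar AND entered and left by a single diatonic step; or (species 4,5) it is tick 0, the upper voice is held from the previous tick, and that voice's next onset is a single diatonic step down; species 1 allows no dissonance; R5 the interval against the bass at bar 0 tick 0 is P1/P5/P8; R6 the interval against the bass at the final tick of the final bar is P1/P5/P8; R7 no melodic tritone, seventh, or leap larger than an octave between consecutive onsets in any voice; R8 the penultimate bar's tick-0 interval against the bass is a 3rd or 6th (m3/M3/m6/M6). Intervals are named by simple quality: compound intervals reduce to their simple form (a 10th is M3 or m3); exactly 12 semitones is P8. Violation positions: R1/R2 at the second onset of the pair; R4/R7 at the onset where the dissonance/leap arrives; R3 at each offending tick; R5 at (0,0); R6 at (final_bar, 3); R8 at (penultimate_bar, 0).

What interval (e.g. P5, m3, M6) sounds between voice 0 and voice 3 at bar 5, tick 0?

voice 0=F2 voice 3=F3 -> P8

P8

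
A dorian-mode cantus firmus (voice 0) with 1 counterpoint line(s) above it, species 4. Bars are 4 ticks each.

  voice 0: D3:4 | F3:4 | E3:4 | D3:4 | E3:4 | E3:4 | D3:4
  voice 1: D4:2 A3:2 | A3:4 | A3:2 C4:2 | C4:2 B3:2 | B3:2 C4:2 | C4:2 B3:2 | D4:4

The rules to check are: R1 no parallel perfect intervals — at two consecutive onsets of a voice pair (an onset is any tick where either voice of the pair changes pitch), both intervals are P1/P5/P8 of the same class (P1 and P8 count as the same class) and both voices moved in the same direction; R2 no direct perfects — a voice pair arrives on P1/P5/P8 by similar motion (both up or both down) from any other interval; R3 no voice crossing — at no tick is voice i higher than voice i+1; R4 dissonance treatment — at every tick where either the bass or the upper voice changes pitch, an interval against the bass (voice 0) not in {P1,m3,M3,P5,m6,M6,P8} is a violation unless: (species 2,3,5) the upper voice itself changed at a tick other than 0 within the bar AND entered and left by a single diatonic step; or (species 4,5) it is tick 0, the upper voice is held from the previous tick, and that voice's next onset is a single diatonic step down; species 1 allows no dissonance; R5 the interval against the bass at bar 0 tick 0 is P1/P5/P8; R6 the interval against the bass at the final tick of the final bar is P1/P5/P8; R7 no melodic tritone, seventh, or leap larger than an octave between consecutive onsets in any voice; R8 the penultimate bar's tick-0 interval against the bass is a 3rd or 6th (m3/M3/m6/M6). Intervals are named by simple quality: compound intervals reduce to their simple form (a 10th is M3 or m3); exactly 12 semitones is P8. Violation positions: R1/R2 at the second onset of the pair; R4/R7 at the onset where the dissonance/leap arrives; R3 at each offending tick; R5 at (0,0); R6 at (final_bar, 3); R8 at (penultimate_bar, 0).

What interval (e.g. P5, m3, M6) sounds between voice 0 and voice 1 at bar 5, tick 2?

P5

voice 0=E3 voice 1=B3 -> P5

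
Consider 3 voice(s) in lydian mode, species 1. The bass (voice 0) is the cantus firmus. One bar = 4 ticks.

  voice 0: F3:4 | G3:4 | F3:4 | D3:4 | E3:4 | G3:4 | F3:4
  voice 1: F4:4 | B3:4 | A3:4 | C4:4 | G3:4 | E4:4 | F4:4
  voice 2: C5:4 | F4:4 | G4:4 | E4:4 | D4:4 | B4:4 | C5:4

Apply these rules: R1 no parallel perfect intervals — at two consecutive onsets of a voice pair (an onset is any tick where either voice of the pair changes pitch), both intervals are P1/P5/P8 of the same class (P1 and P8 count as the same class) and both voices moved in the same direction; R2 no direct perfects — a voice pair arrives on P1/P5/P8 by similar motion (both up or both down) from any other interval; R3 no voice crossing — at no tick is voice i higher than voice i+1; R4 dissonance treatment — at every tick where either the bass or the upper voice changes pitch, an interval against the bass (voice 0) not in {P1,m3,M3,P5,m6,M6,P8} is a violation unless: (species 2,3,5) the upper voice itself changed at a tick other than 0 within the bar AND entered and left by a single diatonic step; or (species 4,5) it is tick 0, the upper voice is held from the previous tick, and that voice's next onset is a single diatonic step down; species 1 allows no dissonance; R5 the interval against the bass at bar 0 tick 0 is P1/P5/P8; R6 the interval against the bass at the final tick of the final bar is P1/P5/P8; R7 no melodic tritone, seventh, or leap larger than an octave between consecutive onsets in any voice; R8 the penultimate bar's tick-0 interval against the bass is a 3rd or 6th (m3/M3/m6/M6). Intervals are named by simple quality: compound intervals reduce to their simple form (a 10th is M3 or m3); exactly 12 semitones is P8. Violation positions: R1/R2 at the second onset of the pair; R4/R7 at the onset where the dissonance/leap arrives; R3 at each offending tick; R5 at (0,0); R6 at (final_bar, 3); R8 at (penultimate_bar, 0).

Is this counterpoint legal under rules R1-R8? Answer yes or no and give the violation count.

No (9 violations)

bar 0: v0=F3 v1=F4 v2=C5 (P5)
bar 1: v0=G3 v1=B3 v2=F4 (m7)
bar 2: v0=F3 v1=A3 v2=G4 (M2)
bar 3: v0=D3 v1=C4 v2=E4 (M2)
bar 4: v0=E3 v1=G3 v2=D4 (m7)
bar 5: v0=G3 v1=E4 v2=B4 (M3)
bar 6: v0=F3 v1=F4 v2=C5 (P5)
  R4 @ bar1.0: G3/F4 m7 untreated
  R7 @ bar1.0: F4->B3 leap 6st
  R4 @ bar2.0: F3/G4 M2 untreated
  R4 @ bar3.0: D3/C4 m7 untreated
  R4 @ bar3.0: D3/E4 M2 untreated
  R2 @ bar4.0: C4/E4 M3 -> G3/D4 P5 similar
  R4 @ bar4.0: E3/D4 m7 untreated
  R1 @ bar5.0: G3/D4 P5 -> E4/B4 P5 similar
  R1 @ bar6.0: E4/B4 P5 -> F4/C5 P5 similar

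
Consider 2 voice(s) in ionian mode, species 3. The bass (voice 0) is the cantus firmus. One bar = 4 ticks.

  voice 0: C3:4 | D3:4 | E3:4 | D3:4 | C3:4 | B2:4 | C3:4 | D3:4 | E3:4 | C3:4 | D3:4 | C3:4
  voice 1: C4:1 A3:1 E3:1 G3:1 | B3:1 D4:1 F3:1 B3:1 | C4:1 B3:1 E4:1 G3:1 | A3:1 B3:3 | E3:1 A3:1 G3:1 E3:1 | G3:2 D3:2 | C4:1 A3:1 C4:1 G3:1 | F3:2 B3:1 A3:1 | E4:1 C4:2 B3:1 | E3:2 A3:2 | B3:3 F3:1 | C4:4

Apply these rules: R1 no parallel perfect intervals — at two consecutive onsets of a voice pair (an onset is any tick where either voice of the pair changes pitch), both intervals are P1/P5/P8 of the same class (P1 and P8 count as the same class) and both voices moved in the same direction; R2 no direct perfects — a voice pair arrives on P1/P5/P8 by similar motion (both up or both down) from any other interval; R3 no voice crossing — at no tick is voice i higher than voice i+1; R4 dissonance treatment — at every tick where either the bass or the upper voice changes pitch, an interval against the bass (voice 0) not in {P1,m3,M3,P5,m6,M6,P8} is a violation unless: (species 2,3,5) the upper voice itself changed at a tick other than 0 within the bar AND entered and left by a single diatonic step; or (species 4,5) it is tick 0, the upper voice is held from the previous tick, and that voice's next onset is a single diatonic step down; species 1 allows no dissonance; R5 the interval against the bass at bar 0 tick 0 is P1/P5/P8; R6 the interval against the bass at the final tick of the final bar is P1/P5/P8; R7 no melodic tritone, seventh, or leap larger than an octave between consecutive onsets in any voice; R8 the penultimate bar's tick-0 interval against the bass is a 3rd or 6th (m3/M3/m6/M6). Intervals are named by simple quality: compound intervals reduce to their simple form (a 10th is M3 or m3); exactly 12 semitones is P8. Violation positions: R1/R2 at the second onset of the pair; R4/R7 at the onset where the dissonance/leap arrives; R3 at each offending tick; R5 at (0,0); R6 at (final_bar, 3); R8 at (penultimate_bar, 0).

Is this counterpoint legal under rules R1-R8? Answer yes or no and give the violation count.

No (6 violations)

bar 0: v0=C3 v1=C4 (P8)
bar 1: v0=D3 v1=B3 (M6)
bar 2: v0=E3 v1=C4 (m6)
bar 3: v0=D3 v1=A3 (P5)
bar 4: v0=C3 v1=E3 (M3)
bar 5: v0=B2 v1=G3 (m6)
bar 6: v0=C3 v1=C4 (P8)
bar 7: v0=D3 v1=F3 (m3)
bar 8: v0=E3 v1=E4 (P8)
bar 9: v0=C3 v1=E3 (M3)
bar 10: v0=D3 v1=B3 (M6)
bar 11: v0=C3 v1=C4 (P8)
  R7 @ bar1.3: F3->B3 leap 6st
  R2 @ bar6.0: B2/D3 m3 -> C3/C4 P8 similar
  R7 @ bar6.0: D3->C4 leap 10st
  R7 @ bar7.2: F3->B3 leap 6st
  R2 @ bar8.0: D3/A3 P5 -> E3/E4 P8 similar
  R7 @ bar10.3: B3->F3 leap 6st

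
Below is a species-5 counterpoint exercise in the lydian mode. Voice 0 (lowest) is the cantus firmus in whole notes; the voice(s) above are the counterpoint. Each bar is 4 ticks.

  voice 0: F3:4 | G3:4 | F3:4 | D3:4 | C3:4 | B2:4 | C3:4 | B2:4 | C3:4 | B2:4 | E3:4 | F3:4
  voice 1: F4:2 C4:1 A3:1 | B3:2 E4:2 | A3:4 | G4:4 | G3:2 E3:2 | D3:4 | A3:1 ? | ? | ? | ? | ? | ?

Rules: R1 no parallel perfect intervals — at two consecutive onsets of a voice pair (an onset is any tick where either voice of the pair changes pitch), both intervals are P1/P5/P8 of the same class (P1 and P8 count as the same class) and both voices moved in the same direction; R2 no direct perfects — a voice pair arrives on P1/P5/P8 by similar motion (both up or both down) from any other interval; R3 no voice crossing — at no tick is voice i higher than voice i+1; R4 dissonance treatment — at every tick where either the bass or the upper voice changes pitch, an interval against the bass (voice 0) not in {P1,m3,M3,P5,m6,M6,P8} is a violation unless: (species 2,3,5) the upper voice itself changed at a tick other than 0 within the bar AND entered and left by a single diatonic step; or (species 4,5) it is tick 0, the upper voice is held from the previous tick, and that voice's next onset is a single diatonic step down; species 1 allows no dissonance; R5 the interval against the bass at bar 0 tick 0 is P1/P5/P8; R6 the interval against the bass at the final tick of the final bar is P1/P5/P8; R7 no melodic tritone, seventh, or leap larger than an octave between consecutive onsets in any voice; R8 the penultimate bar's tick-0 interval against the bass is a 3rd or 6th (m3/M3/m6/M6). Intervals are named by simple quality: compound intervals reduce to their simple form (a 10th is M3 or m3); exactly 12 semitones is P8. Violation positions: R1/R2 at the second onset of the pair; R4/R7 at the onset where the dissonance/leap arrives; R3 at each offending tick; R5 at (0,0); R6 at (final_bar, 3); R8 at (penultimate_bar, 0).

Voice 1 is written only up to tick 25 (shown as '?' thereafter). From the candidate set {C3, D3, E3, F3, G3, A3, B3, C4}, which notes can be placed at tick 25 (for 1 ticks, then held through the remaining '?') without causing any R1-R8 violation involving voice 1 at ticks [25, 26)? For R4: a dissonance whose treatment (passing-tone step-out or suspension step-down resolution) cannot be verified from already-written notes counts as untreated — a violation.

C3: legal
D3: violates R4
E3: legal
F3: violates R4
G3: legal
A3: legal
B3: violates R4
C4: legal

{A3, C3, C4, E3, G3}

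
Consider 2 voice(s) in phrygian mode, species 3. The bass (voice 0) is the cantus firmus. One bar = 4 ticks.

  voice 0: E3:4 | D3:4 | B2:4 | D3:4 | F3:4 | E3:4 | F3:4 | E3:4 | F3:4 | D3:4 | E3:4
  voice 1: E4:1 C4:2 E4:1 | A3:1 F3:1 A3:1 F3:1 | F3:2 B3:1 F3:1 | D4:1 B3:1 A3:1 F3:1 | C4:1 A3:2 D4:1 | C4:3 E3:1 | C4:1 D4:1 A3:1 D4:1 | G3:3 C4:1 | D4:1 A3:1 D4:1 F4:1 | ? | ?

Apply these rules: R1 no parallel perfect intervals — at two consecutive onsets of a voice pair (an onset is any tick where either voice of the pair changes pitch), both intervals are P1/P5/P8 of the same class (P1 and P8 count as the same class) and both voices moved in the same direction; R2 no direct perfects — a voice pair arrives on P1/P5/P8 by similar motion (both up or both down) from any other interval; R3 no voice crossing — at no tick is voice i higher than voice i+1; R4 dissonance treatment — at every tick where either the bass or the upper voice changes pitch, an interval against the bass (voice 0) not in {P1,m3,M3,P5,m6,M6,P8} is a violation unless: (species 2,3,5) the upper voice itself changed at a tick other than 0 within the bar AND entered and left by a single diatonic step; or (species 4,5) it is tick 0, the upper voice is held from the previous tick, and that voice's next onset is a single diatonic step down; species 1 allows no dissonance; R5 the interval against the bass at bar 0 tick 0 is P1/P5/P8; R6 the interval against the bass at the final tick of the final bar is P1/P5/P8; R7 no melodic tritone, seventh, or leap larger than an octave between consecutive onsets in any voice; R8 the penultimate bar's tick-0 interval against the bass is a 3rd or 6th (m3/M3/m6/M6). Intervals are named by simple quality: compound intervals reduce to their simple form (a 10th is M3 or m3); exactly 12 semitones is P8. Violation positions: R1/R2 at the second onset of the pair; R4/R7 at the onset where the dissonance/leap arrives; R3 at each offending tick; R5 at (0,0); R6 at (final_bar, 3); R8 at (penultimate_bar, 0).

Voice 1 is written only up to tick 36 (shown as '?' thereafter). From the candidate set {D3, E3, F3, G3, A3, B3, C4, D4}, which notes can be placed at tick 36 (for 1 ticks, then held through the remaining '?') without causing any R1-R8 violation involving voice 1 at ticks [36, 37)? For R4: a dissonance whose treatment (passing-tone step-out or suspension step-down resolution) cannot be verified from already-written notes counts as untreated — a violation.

D3: violates R1,R7,R8
E3: violates R4,R7,R8
F3: legal
G3: violates R4,R7,R8
A3: violates R2,R8
B3: violates R7
C4: violates R4,R8
D4: violates R1,R8

{F3}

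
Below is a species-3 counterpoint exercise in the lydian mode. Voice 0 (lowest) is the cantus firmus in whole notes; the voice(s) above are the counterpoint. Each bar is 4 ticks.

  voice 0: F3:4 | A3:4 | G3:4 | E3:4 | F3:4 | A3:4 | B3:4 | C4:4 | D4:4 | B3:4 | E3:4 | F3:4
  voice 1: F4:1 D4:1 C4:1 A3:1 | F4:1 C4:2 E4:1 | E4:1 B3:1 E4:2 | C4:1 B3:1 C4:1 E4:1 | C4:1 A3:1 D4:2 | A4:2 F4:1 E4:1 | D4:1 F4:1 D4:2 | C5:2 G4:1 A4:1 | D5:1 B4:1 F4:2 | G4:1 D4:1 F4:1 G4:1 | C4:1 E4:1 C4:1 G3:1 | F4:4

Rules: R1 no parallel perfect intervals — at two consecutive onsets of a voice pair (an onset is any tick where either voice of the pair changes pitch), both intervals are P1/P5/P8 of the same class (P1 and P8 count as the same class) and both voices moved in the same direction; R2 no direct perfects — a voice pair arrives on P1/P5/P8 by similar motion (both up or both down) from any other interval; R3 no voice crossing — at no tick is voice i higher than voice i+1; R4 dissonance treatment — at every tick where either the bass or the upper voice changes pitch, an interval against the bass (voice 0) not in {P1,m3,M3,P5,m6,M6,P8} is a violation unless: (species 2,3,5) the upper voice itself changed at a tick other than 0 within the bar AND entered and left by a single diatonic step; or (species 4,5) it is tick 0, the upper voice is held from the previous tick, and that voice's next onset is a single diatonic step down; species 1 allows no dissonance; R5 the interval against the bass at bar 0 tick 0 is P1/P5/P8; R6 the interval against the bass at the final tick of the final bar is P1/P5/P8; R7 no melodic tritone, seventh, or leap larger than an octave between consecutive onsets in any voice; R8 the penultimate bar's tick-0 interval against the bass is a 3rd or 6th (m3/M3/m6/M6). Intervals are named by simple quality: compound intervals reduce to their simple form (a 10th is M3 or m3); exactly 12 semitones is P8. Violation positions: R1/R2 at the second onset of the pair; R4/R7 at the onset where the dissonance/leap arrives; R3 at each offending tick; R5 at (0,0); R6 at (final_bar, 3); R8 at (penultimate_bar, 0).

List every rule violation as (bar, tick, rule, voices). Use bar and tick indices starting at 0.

(5, 0, R2, (0, 1))
(6, 1, R4, (0, 1))
(7, 0, R2, (0, 1))
(7, 0, R7, (1,))
(8, 0, R2, (0, 1))
(8, 2, R7, (1,))
(9, 2, R4, (0, 1))
(11, 0, R2, (0, 1))
(11, 0, R7, (1,))

bar 0: v0=F3 v1=F4 downbeat P8
bar 1: v0=A3 v1=F4 downbeat m6
bar 2: v0=G3 v1=E4 downbeat M6
bar 3: v0=E3 v1=C4 downbeat m6
bar 4: v0=F3 v1=C4 downbeat P5
bar 5: v0=A3 v1=A4 downbeat P8
bar 6: v0=B3 v1=D4 downbeat m3
bar 7: v0=C4 v1=C5 downbeat P8
bar 8: v0=D4 v1=D5 downbeat P8
bar 9: v0=B3 v1=G4 downbeat m6
bar 10: v0=E3 v1=C4 downbeat m6
bar 11: v0=F3 v1=F4 downbeat P8
  -> R2 @ bar 5 tick 0 v(0, 1): F3/D4 M6 -> A3/A4 P8 similar
  -> R4 @ bar 6 tick 1 v(0, 1): B3/F4 TT untreated
  -> R2 @ bar 7 tick 0 v(0, 1): B3/D4 m3 -> C4/C5 P8 similar
  -> R7 @ bar 7 tick 0 v(1,): D4->C5 leap 10st
  -> R2 @ bar 8 tick 0 v(0, 1): C4/A4 M6 -> D4/D5 P8 similar
  -> R7 @ bar 8 tick 2 v(1,): B4->F4 leap 6st
  -> R4 @ bar 9 tick 2 v(0, 1): B3/F4 TT untreated
  -> R2 @ bar 11 tick 0 v(0, 1): E3/G3 m3 -> F3/F4 P8 similar
  -> R7 @ bar 11 tick 0 v(1,): G3->F4 leap 10st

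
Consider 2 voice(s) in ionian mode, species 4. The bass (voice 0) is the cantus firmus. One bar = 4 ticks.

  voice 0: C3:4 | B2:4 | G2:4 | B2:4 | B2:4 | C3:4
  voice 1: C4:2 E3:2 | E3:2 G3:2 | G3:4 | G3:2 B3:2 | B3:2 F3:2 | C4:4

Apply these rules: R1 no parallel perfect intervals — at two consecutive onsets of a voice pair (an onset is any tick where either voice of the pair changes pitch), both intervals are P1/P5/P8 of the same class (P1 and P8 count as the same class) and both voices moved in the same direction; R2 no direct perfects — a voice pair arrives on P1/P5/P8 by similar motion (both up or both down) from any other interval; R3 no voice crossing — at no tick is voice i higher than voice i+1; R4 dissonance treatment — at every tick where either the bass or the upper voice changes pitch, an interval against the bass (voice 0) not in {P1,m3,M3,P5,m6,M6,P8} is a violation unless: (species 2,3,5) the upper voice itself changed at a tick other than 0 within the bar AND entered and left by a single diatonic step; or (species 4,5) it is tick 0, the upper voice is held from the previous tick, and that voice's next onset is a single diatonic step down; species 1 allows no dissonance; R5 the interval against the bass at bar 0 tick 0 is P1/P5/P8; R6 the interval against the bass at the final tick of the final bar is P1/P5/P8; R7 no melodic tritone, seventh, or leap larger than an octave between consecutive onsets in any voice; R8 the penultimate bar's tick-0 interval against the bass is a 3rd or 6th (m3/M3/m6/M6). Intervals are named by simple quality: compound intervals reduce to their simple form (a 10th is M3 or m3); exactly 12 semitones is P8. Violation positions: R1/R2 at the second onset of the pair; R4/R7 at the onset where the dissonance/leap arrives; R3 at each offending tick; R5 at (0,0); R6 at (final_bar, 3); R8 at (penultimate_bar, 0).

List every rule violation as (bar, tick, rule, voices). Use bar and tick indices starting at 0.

(1, 0, R4, (0, 1))
(4, 0, R8, (0, 1))
(4, 2, R4, (0, 1))
(4, 2, R7, (1,))
(5, 0, R2, (0, 1))

bar 0: v0=C3 v1=C4 downbeat P8
bar 1: v0=B2 v1=E3 downbeat P4
bar 2: v0=G2 v1=G3 downbeat P8
bar 3: v0=B2 v1=G3 downbeat m6
bar 4: v0=B2 v1=B3 downbeat P8
bar 5: v0=C3 v1=C4 downbeat P8
  -> R4 @ bar 1 tick 0 v(0, 1): B2/E3 P4 untreated
  -> R8 @ bar 4 tick 0 v(0, 1): penult P8 not 3rd/6th
  -> R4 @ bar 4 tick 2 v(0, 1): B2/F3 TT untreated
  -> R7 @ bar 4 tick 2 v(1,): B3->F3 leap 6st
  -> R2 @ bar 5 tick 0 v(0, 1): B2/F3 TT -> C3/C4 P8 similar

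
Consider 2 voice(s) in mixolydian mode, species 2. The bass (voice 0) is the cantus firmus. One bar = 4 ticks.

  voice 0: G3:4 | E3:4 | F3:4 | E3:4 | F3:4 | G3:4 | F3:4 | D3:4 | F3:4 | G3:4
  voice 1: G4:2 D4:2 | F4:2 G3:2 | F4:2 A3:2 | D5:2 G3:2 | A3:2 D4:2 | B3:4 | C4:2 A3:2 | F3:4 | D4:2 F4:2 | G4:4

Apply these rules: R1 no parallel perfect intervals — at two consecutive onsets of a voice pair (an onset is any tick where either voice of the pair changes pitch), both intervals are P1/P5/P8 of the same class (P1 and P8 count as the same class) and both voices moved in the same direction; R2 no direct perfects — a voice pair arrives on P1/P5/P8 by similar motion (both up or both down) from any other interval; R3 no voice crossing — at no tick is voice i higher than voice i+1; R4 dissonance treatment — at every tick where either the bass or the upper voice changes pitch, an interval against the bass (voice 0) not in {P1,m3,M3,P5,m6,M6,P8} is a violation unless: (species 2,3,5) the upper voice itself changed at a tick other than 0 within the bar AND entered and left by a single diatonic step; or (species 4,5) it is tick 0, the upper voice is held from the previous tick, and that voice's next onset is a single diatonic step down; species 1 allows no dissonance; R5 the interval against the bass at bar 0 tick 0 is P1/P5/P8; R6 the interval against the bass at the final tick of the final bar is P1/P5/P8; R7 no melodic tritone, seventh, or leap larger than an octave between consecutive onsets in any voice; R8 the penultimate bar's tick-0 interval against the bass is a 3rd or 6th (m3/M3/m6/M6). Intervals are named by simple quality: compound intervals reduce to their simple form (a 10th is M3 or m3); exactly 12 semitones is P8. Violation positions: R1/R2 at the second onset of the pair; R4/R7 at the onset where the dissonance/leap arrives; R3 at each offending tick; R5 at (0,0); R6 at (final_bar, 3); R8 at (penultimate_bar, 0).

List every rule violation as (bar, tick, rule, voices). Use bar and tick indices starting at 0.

(1, 0, R4, (0, 1))
(1, 2, R7, (1,))
(2, 0, R2, (0, 1))
(2, 0, R7, (1,))
(3, 0, R4, (0, 1))
(3, 0, R7, (1,))
(3, 2, R7, (1,))
(9, 0, R1, (0, 1))

bar 0: v0=G3 v1=G4 downbeat P8
bar 1: v0=E3 v1=F4 downbeat m2
bar 2: v0=F3 v1=F4 downbeat P8
bar 3: v0=E3 v1=D5 downbeat m7
bar 4: v0=F3 v1=A3 downbeat M3
bar 5: v0=G3 v1=B3 downbeat M3
bar 6: v0=F3 v1=C4 downbeat P5
bar 7: v0=D3 v1=F3 downbeat m3
bar 8: v0=F3 v1=D4 downbeat M6
bar 9: v0=G3 v1=G4 downbeat P8
  -> R4 @ bar 1 tick 0 v(0, 1): E3/F4 m2 untreated
  -> R7 @ bar 1 tick 2 v(1,): F4->G3 leap 10st
  -> R2 @ bar 2 tick 0 v(0, 1): E3/G3 m3 -> F3/F4 P8 similar
  -> R7 @ bar 2 tick 0 v(1,): G3->F4 leap 10st
  -> R4 @ bar 3 tick 0 v(0, 1): E3/D5 m7 untreated
  -> R7 @ bar 3 tick 0 v(1,): A3->D5 leap 17st
  -> R7 @ bar 3 tick 2 v(1,): D5->G3 leap 19st
  -> R1 @ bar 9 tick 0 v(0, 1): F3/F4 P8 -> G3/G4 P8 similar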